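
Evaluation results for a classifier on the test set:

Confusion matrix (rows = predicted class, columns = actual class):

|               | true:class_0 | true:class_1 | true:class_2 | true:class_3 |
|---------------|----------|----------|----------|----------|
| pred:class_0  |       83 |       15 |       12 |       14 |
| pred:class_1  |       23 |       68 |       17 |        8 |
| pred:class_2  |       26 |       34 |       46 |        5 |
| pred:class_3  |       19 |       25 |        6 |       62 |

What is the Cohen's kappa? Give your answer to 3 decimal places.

Observed agreement pₒ = trace/N = 259/463 = 0.5594
Expected agreement pₑ = Σ (rowᵢ·colᵢ)/N² = (151·124 + 142·116 + 81·111 + 89·112)/463² = 0.2526
κ = (pₒ − pₑ)/(1 − pₑ) = (0.5594 − 0.2526)/(1 − 0.2526) = 0.410

0.410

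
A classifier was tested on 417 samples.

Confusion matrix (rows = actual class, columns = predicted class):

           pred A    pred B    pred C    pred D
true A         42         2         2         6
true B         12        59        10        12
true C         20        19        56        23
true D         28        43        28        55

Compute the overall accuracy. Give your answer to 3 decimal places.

Accuracy = trace / total = (42+59+56+55=212) / 417 = 212/417 = 0.508

0.508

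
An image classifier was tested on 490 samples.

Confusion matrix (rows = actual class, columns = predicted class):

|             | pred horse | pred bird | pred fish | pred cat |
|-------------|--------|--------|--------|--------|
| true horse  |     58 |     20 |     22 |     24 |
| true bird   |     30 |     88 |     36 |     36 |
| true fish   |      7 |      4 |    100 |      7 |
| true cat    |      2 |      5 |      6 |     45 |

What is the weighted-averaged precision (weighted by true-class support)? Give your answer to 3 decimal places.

0.637

Per-class precision (TP/(TP+FP)):
  horse: TP=58, FP=30+7+2=39 → 58/97 = 0.5979
  bird: TP=88, FP=20+4+5=29 → 88/117 = 0.7521
  fish: TP=100, FP=22+36+6=64 → 100/164 = 0.6098
  cat: TP=45, FP=24+36+7=67 → 45/112 = 0.4018
Weighted-precision = Σ (supportᵢ/N)·precisionᵢ with N=490: (124/490)·0.5979 + (190/490)·0.7521 + (118/490)·0.6098 + (58/490)·0.4018 = 0.637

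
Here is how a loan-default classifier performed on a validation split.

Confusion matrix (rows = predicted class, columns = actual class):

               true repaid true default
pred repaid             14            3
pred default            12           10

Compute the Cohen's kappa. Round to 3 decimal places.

0.262

Observed agreement pₒ = trace/N = 24/39 = 0.6154
Expected agreement pₑ = Σ (rowᵢ·colᵢ)/N² = (26·17 + 13·22)/39² = 0.4786
κ = (pₒ − pₑ)/(1 − pₑ) = (0.6154 − 0.4786)/(1 − 0.4786) = 0.262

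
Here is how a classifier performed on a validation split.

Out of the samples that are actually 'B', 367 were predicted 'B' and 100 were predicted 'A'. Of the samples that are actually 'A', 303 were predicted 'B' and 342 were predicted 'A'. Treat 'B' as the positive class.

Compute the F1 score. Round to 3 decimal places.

Precision = TP/(TP+FP) = 367/670 = 0.5478
Recall = TP/(TP+FN) = 367/467 = 0.7859
F1 = 2·TP/(2·TP+FP+FN) = 734/1137 = 0.646

0.646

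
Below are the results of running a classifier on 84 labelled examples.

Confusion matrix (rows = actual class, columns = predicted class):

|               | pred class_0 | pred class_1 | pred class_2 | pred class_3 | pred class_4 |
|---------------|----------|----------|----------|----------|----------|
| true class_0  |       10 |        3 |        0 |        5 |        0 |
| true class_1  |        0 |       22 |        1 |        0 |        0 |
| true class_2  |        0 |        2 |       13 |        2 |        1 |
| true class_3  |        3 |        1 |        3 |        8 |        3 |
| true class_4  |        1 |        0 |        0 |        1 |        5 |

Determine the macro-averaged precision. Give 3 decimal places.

0.664

Per-class precision (TP/(TP+FP)):
  class_0: TP=10, FP=0+0+3+1=4 → 10/14 = 0.7143
  class_1: TP=22, FP=3+2+1+0=6 → 22/28 = 0.7857
  class_2: TP=13, FP=0+1+3+0=4 → 13/17 = 0.7647
  class_3: TP=8, FP=5+0+2+1=8 → 8/16 = 0.5000
  class_4: TP=5, FP=0+0+1+3=4 → 5/9 = 0.5556
Macro-precision = mean = (0.7143 + 0.7857 + 0.7647 + 0.5000 + 0.5556) / 5 = 0.664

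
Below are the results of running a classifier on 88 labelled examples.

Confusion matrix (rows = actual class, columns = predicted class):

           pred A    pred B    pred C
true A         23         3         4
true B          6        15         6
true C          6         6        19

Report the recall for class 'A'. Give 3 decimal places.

0.767

Take TP from the diagonal, FP from the rest of the 'A' prediction marginal, FN from the rest of the 'A' actual marginal.
recall = TP/(TP+FN).
A: TP=23, FN=3+4=7 → 23/30 = 0.7667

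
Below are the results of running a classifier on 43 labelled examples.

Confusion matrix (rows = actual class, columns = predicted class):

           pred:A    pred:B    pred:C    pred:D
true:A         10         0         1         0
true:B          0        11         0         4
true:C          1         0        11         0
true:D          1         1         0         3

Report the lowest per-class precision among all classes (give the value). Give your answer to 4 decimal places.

Per-class precision (TP/(TP+FP)):
  A: TP=10, FP=0+1+1=2 → 10/12 = 0.83333
  B: TP=11, FP=0+0+1=1 → 11/12 = 0.91667
  C: TP=11, FP=1+0+0=1 → 11/12 = 0.91667
  D: TP=3, FP=0+4+0=4 → 3/7 = 0.42857
Lowest is class 'D' with precision = 0.4286.

0.4286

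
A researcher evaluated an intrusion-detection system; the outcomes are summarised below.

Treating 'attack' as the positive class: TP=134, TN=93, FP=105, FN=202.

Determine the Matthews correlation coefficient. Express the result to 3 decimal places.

MCC = (TP·TN − FP·FN) / √((TP+FP)(TP+FN)(TN+FP)(TN+FN))
Numerator = 134·93 − 105·202 = -8748
Denominator = √(239·336·198·295) = √4690556640 = 68487.6386
MCC = -8748 / 68487.6386 = -0.128

-0.128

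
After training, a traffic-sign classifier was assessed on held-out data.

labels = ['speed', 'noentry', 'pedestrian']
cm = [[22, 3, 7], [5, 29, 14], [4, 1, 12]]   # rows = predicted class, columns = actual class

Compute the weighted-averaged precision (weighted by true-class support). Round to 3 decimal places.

0.665

Per-class precision (TP/(TP+FP)):
  speed: TP=22, FP=3+7=10 → 22/32 = 0.6875
  noentry: TP=29, FP=5+14=19 → 29/48 = 0.6042
  pedestrian: TP=12, FP=4+1=5 → 12/17 = 0.7059
Weighted-precision = Σ (supportᵢ/N)·precisionᵢ with N=97: (31/97)·0.6875 + (33/97)·0.6042 + (33/97)·0.7059 = 0.665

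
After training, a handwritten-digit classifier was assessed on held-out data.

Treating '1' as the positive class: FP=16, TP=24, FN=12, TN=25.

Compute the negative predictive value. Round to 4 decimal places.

0.6757

NPV = TN/(TN+FN) = 25/(25+12) = 0.6757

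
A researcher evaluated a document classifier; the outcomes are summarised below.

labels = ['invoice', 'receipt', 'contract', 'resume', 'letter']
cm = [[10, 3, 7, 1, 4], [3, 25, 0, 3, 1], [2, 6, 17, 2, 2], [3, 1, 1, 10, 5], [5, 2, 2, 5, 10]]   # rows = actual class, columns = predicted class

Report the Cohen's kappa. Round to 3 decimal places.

0.438

Observed agreement pₒ = trace/N = 72/130 = 0.5538
Expected agreement pₑ = Σ (rowᵢ·colᵢ)/N² = (25·23 + 32·37 + 29·27 + 20·21 + 24·22)/130² = 0.2065
κ = (pₒ − pₑ)/(1 − pₑ) = (0.5538 − 0.2065)/(1 − 0.2065) = 0.438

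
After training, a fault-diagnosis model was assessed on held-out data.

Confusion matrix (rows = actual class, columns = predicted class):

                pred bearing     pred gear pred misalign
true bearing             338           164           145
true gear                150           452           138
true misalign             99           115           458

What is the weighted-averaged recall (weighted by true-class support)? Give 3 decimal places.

0.606

Per-class recall (TP/(TP+FN)):
  bearing: TP=338, FN=164+145=309 → 338/647 = 0.5224
  gear: TP=452, FN=150+138=288 → 452/740 = 0.6108
  misalign: TP=458, FN=99+115=214 → 458/672 = 0.6815
Weighted-recall = Σ (supportᵢ/N)·recallᵢ with N=2059: (647/2059)·0.5224 + (740/2059)·0.6108 + (672/2059)·0.6815 = 0.606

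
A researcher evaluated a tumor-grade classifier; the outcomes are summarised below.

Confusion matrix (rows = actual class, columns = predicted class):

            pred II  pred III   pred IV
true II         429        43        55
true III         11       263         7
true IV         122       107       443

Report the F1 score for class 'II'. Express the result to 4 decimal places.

F1 score = 2·TP/(2·TP+FP+FN).
II: TP=429, FP=11+122=133, FN=43+55=98 → 858/1089 = 0.78788

0.7879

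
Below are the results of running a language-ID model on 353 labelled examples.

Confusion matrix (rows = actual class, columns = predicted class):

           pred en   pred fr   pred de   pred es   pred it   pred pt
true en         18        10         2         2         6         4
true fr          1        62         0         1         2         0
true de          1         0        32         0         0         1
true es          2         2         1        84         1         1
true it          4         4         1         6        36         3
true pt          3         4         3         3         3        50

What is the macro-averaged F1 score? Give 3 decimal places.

0.771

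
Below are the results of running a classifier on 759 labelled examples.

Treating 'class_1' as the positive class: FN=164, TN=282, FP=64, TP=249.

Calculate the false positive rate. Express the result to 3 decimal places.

FPR = FP/(FP+TN) = 64/(64+282) = 0.185

0.185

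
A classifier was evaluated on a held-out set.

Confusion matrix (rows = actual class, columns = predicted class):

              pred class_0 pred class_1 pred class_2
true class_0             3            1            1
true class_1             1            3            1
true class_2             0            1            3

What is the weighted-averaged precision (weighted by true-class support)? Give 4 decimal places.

0.6536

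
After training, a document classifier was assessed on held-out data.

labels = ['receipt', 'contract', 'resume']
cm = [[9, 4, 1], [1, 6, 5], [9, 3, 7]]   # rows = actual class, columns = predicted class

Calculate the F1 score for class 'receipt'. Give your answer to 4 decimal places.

Take TP from the diagonal, FP from the rest of the 'receipt' prediction marginal, FN from the rest of the 'receipt' actual marginal.
F1 score = 2·TP/(2·TP+FP+FN).
receipt: TP=9, FP=1+9=10, FN=4+1=5 → 18/33 = 0.54545

0.5455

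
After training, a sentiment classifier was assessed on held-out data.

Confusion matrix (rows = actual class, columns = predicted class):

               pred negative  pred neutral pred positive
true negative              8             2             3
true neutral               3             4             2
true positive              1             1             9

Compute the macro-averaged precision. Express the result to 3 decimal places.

Per-class precision (TP/(TP+FP)):
  negative: TP=8, FP=3+1=4 → 8/12 = 0.6667
  neutral: TP=4, FP=2+1=3 → 4/7 = 0.5714
  positive: TP=9, FP=3+2=5 → 9/14 = 0.6429
Macro-precision = mean = (0.6667 + 0.5714 + 0.6429) / 3 = 0.627

0.627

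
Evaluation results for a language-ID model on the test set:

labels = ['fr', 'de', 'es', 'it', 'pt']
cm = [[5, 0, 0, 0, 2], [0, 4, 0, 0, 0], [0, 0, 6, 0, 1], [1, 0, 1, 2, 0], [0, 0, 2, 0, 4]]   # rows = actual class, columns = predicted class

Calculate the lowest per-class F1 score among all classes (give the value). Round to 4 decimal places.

Per-class F1 score (2·TP/(2·TP+FP+FN)):
  fr: TP=5, FP=0+0+1+0=1, FN=0+0+0+2=2 → 10/13 = 0.76923
  de: TP=4, FP=0+0+0+0=0, FN=0+0+0+0=0 → 8/8 = 1.00000
  es: TP=6, FP=0+0+1+2=3, FN=0+0+0+1=1 → 12/16 = 0.75000
  it: TP=2, FP=0+0+0+0=0, FN=1+0+1+0=2 → 4/6 = 0.66667
  pt: TP=4, FP=2+0+1+0=3, FN=0+0+2+0=2 → 8/13 = 0.61538
Lowest is class 'pt' with F1 score = 0.6154.

0.6154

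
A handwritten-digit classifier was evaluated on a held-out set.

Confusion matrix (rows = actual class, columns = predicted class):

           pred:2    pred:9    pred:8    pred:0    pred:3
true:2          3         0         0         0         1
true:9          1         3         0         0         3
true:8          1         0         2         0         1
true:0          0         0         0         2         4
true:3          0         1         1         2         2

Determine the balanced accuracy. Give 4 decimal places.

Balanced accuracy = mean of per-class recall.
  2: recall = 3/4 = 0.75000
  9: recall = 3/7 = 0.42857
  8: recall = 2/4 = 0.50000
  0: recall = 2/6 = 0.33333
  3: recall = 2/6 = 0.33333
Mean = (0.75000 + 0.42857 + 0.50000 + 0.33333 + 0.33333) / 5 = 0.4690

0.4690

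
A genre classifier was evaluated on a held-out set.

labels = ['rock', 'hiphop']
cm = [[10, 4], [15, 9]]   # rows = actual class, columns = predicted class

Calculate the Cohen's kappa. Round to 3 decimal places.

Observed agreement pₒ = trace/N = 19/38 = 0.5000
Expected agreement pₑ = Σ (rowᵢ·colᵢ)/N² = (14·25 + 24·13)/38² = 0.4584
κ = (pₒ − pₑ)/(1 − pₑ) = (0.5000 − 0.4584)/(1 − 0.4584) = 0.077

0.077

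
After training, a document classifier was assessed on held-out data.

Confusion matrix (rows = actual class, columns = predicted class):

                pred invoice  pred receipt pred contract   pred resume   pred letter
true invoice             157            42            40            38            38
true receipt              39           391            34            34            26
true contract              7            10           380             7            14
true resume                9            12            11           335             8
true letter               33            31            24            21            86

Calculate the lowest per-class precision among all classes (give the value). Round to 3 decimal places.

Per-class precision (TP/(TP+FP)):
  invoice: TP=157, FP=39+7+9+33=88 → 157/245 = 0.6408
  receipt: TP=391, FP=42+10+12+31=95 → 391/486 = 0.8045
  contract: TP=380, FP=40+34+11+24=109 → 380/489 = 0.7771
  resume: TP=335, FP=38+34+7+21=100 → 335/435 = 0.7701
  letter: TP=86, FP=38+26+14+8=86 → 86/172 = 0.5000
Lowest is class 'letter' with precision = 0.500.

0.500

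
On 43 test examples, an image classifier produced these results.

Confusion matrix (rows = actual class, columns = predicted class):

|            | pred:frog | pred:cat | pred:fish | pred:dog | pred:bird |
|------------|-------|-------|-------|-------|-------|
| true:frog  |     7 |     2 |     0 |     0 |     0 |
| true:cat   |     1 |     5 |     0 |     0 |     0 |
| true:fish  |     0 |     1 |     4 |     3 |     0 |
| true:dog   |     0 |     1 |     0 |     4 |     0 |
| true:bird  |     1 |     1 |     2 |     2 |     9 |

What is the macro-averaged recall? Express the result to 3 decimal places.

0.702

Per-class recall (TP/(TP+FN)):
  frog: TP=7, FN=2+0+0+0=2 → 7/9 = 0.7778
  cat: TP=5, FN=1+0+0+0=1 → 5/6 = 0.8333
  fish: TP=4, FN=0+1+3+0=4 → 4/8 = 0.5000
  dog: TP=4, FN=0+1+0+0=1 → 4/5 = 0.8000
  bird: TP=9, FN=1+1+2+2=6 → 9/15 = 0.6000
Macro-recall = mean = (0.7778 + 0.8333 + 0.5000 + 0.8000 + 0.6000) / 5 = 0.702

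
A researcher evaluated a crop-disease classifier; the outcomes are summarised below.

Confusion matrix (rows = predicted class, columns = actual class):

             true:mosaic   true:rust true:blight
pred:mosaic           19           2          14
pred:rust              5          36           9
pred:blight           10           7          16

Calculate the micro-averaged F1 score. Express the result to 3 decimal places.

0.602

Micro-averaging pools counts across classes: ΣTP=71, ΣFP=47, ΣFN=47.
Micro-F1 score = 2·TP/(2·TP+FP+FN) on pooled counts = 0.602 (equals overall accuracy in single-label multiclass).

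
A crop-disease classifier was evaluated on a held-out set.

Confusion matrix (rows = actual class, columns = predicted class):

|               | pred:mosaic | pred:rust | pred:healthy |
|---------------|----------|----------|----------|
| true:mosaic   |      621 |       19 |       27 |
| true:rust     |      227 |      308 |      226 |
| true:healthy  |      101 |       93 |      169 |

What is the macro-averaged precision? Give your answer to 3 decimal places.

Per-class precision (TP/(TP+FP)):
  mosaic: TP=621, FP=227+101=328 → 621/949 = 0.6544
  rust: TP=308, FP=19+93=112 → 308/420 = 0.7333
  healthy: TP=169, FP=27+226=253 → 169/422 = 0.4005
Macro-precision = mean = (0.6544 + 0.7333 + 0.4005) / 3 = 0.596

0.596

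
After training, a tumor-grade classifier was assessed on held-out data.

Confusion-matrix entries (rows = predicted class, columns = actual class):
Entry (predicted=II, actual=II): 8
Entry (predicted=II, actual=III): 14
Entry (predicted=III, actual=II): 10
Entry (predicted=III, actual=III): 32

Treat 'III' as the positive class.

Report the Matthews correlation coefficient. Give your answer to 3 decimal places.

0.133

MCC = (TP·TN − FP·FN) / √((TP+FP)(TP+FN)(TN+FP)(TN+FN))
Numerator = 32·8 − 10·14 = 116
Denominator = √(42·46·18·22) = √765072 = 874.6839
MCC = 116 / 874.6839 = 0.133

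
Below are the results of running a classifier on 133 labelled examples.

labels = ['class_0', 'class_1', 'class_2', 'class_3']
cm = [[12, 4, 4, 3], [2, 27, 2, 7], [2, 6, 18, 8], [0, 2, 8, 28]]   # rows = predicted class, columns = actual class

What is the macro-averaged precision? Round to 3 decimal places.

0.625

Per-class precision (TP/(TP+FP)):
  class_0: TP=12, FP=4+4+3=11 → 12/23 = 0.5217
  class_1: TP=27, FP=2+2+7=11 → 27/38 = 0.7105
  class_2: TP=18, FP=2+6+8=16 → 18/34 = 0.5294
  class_3: TP=28, FP=0+2+8=10 → 28/38 = 0.7368
Macro-precision = mean = (0.5217 + 0.7105 + 0.5294 + 0.7368) / 4 = 0.625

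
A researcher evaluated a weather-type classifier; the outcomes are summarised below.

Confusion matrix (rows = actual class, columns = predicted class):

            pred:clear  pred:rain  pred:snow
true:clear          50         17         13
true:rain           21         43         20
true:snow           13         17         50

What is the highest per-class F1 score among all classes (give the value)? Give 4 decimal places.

0.6135

Per-class F1 score (2·TP/(2·TP+FP+FN)):
  clear: TP=50, FP=21+13=34, FN=17+13=30 → 100/164 = 0.60976
  rain: TP=43, FP=17+17=34, FN=21+20=41 → 86/161 = 0.53416
  snow: TP=50, FP=13+20=33, FN=13+17=30 → 100/163 = 0.61350
Highest is class 'snow' with F1 score = 0.6135.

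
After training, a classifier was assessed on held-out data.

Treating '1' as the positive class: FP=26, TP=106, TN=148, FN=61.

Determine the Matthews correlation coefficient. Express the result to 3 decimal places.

MCC = (TP·TN − FP·FN) / √((TP+FP)(TP+FN)(TN+FP)(TN+FN))
Numerator = 106·148 − 26·61 = 14102
Denominator = √(132·167·174·209) = √801652104 = 28313.4615
MCC = 14102 / 28313.4615 = 0.498

0.498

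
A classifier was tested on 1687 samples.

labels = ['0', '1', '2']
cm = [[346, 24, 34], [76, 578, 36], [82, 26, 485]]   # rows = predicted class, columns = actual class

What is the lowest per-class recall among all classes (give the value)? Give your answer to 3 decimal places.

0.687

Per-class recall (TP/(TP+FN)):
  0: TP=346, FN=76+82=158 → 346/504 = 0.6865
  1: TP=578, FN=24+26=50 → 578/628 = 0.9204
  2: TP=485, FN=34+36=70 → 485/555 = 0.8739
Lowest is class '0' with recall = 0.687.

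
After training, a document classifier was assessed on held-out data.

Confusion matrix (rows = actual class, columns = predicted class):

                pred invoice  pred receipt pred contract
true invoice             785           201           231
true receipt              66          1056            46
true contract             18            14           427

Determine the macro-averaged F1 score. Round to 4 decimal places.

0.7843

Per-class F1 score (2·TP/(2·TP+FP+FN)):
  invoice: TP=785, FP=66+18=84, FN=201+231=432 → 1570/2086 = 0.75264
  receipt: TP=1056, FP=201+14=215, FN=66+46=112 → 2112/2439 = 0.86593
  contract: TP=427, FP=231+46=277, FN=18+14=32 → 854/1163 = 0.73431
Macro-F1 score = mean = (0.75264 + 0.86593 + 0.73431) / 3 = 0.7843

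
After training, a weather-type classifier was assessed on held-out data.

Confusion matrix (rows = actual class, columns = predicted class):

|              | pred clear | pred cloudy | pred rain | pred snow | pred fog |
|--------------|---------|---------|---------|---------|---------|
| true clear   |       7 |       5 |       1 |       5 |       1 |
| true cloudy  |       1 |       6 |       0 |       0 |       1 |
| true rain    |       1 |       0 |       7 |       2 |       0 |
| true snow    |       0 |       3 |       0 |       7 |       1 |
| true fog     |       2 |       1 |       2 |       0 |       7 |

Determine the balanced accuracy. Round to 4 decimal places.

0.6076

Balanced accuracy = mean of per-class recall.
  clear: recall = 7/19 = 0.36842
  cloudy: recall = 6/8 = 0.75000
  rain: recall = 7/10 = 0.70000
  snow: recall = 7/11 = 0.63636
  fog: recall = 7/12 = 0.58333
Mean = (0.36842 + 0.75000 + 0.70000 + 0.63636 + 0.58333) / 5 = 0.6076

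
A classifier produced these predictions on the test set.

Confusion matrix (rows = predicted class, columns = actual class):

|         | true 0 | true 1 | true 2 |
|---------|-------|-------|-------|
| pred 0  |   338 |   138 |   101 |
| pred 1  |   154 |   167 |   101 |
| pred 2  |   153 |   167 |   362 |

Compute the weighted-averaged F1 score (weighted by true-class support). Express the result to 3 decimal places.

Per-class F1 score (2·TP/(2·TP+FP+FN)):
  0: TP=338, FP=138+101=239, FN=154+153=307 → 676/1222 = 0.5532
  1: TP=167, FP=154+101=255, FN=138+167=305 → 334/894 = 0.3736
  2: TP=362, FP=153+167=320, FN=101+101=202 → 724/1246 = 0.5811
Weighted-F1 score = Σ (supportᵢ/N)·F1 scoreᵢ with N=1681: (645/1681)·0.5532 + (472/1681)·0.3736 + (564/1681)·0.5811 = 0.512

0.512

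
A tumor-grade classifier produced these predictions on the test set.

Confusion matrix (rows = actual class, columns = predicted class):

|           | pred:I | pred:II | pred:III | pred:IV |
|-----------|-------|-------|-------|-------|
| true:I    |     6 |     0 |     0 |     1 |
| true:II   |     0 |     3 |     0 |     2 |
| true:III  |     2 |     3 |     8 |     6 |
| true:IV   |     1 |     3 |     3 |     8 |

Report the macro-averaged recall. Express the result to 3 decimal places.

Per-class recall (TP/(TP+FN)):
  I: TP=6, FN=0+0+1=1 → 6/7 = 0.8571
  II: TP=3, FN=0+0+2=2 → 3/5 = 0.6000
  III: TP=8, FN=2+3+6=11 → 8/19 = 0.4211
  IV: TP=8, FN=1+3+3=7 → 8/15 = 0.5333
Macro-recall = mean = (0.8571 + 0.6000 + 0.4211 + 0.5333) / 4 = 0.603

0.603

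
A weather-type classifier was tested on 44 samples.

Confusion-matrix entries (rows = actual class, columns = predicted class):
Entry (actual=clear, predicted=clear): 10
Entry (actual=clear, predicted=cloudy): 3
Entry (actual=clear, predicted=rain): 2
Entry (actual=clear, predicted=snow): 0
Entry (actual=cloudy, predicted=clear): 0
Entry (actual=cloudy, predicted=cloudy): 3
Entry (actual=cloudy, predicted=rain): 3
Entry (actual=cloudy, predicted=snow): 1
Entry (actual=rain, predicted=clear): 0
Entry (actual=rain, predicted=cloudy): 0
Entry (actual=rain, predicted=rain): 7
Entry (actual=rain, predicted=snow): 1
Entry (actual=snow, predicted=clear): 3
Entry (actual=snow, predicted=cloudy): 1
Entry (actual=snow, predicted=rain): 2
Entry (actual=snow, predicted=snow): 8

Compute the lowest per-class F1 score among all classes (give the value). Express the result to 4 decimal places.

0.4286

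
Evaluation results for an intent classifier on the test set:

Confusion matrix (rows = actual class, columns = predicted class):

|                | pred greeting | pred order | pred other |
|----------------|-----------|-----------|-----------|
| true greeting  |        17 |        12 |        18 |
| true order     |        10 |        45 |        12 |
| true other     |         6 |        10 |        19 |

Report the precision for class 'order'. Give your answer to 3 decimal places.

0.672

precision = TP/(TP+FP).
order: TP=45, FP=12+10=22 → 45/67 = 0.6716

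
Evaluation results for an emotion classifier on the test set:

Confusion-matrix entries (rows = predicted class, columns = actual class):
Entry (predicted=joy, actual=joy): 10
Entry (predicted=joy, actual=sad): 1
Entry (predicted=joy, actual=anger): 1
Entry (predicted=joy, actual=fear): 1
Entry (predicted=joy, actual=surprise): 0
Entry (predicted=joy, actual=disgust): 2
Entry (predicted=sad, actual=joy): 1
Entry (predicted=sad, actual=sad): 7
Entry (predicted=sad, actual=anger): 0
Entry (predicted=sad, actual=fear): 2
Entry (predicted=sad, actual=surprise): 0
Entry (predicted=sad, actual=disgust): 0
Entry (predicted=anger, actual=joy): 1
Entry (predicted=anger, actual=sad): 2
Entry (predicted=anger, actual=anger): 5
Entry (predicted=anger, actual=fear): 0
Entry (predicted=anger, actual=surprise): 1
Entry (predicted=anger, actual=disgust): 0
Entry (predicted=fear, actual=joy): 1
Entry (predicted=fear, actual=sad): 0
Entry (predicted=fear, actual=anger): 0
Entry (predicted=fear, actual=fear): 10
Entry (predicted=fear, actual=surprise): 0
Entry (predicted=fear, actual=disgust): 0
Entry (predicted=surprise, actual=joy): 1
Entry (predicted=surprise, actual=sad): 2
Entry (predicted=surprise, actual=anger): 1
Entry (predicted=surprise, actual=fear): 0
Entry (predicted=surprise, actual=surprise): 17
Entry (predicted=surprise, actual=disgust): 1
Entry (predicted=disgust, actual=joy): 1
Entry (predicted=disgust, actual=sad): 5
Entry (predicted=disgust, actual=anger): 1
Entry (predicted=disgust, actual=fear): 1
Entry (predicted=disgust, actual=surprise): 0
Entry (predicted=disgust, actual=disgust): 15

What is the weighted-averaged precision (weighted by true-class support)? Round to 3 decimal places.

Per-class precision (TP/(TP+FP)):
  joy: TP=10, FP=1+1+1+0+2=5 → 10/15 = 0.6667
  sad: TP=7, FP=1+0+2+0+0=3 → 7/10 = 0.7000
  anger: TP=5, FP=1+2+0+1+0=4 → 5/9 = 0.5556
  fear: TP=10, FP=1+0+0+0+0=1 → 10/11 = 0.9091
  surprise: TP=17, FP=1+2+1+0+1=5 → 17/22 = 0.7727
  disgust: TP=15, FP=1+5+1+1+0=8 → 15/23 = 0.6522
Weighted-precision = Σ (supportᵢ/N)·precisionᵢ with N=90: (15/90)·0.6667 + (17/90)·0.7000 + (8/90)·0.5556 + (14/90)·0.9091 + (18/90)·0.7727 + (18/90)·0.6522 = 0.719

0.719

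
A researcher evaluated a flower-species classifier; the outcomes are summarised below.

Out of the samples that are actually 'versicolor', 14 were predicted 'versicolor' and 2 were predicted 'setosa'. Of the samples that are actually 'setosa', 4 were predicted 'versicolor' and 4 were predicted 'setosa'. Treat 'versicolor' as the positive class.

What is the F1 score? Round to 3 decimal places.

0.824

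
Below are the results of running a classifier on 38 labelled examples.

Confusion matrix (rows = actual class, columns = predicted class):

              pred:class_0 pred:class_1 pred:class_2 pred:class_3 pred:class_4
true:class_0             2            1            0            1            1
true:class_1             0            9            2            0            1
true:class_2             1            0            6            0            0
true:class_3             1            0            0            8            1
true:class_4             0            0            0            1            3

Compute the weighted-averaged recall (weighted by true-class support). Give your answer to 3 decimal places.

Per-class recall (TP/(TP+FN)):
  class_0: TP=2, FN=1+0+1+1=3 → 2/5 = 0.4000
  class_1: TP=9, FN=0+2+0+1=3 → 9/12 = 0.7500
  class_2: TP=6, FN=1+0+0+0=1 → 6/7 = 0.8571
  class_3: TP=8, FN=1+0+0+1=2 → 8/10 = 0.8000
  class_4: TP=3, FN=0+0+0+1=1 → 3/4 = 0.7500
Weighted-recall = Σ (supportᵢ/N)·recallᵢ with N=38: (5/38)·0.4000 + (12/38)·0.7500 + (7/38)·0.8571 + (10/38)·0.8000 + (4/38)·0.7500 = 0.737

0.737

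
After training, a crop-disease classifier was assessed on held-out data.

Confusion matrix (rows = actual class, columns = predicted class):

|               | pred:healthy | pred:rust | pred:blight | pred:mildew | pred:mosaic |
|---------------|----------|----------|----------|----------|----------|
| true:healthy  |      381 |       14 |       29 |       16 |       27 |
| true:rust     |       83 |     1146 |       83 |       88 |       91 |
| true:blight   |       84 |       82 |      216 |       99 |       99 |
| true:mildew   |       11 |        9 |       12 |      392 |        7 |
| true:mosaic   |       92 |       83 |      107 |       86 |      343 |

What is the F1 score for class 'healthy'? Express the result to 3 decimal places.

0.682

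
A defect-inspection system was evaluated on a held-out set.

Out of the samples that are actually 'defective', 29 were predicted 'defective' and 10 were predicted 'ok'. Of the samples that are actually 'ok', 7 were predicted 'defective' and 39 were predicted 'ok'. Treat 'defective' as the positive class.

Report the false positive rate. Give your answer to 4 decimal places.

0.1522

FPR = FP/(FP+TN) = 7/(7+39) = 0.1522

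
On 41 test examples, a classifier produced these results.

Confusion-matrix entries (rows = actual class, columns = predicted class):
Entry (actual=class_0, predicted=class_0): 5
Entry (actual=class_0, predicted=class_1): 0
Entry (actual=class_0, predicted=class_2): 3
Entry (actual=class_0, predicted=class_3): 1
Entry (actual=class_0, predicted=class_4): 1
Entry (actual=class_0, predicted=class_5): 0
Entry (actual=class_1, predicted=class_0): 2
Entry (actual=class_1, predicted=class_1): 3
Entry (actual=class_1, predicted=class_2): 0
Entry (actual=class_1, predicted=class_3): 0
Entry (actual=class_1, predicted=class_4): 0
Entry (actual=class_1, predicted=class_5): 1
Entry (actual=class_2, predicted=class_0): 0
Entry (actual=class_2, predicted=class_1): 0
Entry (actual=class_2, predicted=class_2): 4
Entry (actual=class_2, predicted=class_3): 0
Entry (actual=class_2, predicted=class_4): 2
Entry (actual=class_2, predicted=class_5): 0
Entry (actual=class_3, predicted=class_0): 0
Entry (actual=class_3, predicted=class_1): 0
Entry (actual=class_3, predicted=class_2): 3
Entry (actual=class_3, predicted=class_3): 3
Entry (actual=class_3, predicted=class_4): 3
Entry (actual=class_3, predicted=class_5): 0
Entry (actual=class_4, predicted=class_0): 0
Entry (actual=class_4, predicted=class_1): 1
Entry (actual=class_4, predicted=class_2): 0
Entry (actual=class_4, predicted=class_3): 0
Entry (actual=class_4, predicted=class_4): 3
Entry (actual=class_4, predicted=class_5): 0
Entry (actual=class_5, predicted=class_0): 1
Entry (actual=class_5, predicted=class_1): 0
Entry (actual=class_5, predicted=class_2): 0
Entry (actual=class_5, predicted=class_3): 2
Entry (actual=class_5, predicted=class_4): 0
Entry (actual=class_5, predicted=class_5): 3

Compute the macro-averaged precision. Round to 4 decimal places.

0.5597

Per-class precision (TP/(TP+FP)):
  class_0: TP=5, FP=2+0+0+0+1=3 → 5/8 = 0.62500
  class_1: TP=3, FP=0+0+0+1+0=1 → 3/4 = 0.75000
  class_2: TP=4, FP=3+0+3+0+0=6 → 4/10 = 0.40000
  class_3: TP=3, FP=1+0+0+0+2=3 → 3/6 = 0.50000
  class_4: TP=3, FP=1+0+2+3+0=6 → 3/9 = 0.33333
  class_5: TP=3, FP=0+1+0+0+0=1 → 3/4 = 0.75000
Macro-precision = mean = (0.62500 + 0.75000 + 0.40000 + 0.50000 + 0.33333 + 0.75000) / 6 = 0.5597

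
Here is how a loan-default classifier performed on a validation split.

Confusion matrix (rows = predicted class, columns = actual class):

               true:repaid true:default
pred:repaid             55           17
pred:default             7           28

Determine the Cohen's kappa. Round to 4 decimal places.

0.5253

Observed agreement pₒ = trace/N = 83/107 = 0.77570
Expected agreement pₑ = Σ (rowᵢ·colᵢ)/N² = (62·72 + 45·35)/107² = 0.52747
κ = (pₒ − pₑ)/(1 − pₑ) = (0.77570 − 0.52747)/(1 − 0.52747) = 0.5253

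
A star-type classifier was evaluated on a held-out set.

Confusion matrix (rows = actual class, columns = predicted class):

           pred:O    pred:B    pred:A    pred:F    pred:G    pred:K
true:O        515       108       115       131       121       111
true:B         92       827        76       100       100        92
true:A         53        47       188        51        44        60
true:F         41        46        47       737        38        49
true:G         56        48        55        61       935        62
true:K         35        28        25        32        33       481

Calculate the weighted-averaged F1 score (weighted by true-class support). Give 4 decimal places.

Per-class F1 score (2·TP/(2·TP+FP+FN)):
  O: TP=515, FP=92+53+41+56+35=277, FN=108+115+131+121+111=586 → 1030/1893 = 0.54411
  B: TP=827, FP=108+47+46+48+28=277, FN=92+76+100+100+92=460 → 1654/2391 = 0.69176
  A: TP=188, FP=115+76+47+55+25=318, FN=53+47+51+44+60=255 → 376/949 = 0.39621
  F: TP=737, FP=131+100+51+61+32=375, FN=41+46+47+38+49=221 → 1474/2070 = 0.71208
  G: TP=935, FP=121+100+44+38+33=336, FN=56+48+55+61+62=282 → 1870/2488 = 0.75161
  K: TP=481, FP=111+92+60+49+62=374, FN=35+28+25+32+33=153 → 962/1489 = 0.64607
Weighted-F1 score = Σ (supportᵢ/N)·F1 scoreᵢ with N=5640: (1101/5640)·0.54411 + (1287/5640)·0.69176 + (443/5640)·0.39621 + (958/5640)·0.71208 + (1217/5640)·0.75161 + (634/5640)·0.64607 = 0.6510

0.6510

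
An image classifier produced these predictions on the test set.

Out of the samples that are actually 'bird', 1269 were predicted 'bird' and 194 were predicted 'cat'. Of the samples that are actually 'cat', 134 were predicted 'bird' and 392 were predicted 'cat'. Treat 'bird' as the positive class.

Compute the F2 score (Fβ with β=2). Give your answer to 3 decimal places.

Fβ = (1+β²)·TP / ((1+β²)·TP + β²·FN + FP), with β²=4
= 5·1269 / (5·1269 + 4·194 + 134) = 0.875

0.875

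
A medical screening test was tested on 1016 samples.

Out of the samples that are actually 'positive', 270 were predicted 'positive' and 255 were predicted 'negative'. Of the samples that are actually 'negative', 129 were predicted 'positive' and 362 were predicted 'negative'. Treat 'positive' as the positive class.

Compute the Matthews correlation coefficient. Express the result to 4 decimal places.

0.2574

MCC = (TP·TN − FP·FN) / √((TP+FP)(TP+FN)(TN+FP)(TN+FN))
Numerator = 270·362 − 129·255 = 64845
Denominator = √(399·525·491·617) = √63459822825 = 251912.3316
MCC = 64845 / 251912.3316 = 0.2574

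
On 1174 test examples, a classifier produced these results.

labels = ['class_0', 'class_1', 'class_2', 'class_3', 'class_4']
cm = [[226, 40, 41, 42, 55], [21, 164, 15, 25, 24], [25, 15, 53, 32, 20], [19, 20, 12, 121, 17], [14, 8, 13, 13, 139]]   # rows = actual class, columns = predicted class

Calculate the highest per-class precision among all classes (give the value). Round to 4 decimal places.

Per-class precision (TP/(TP+FP)):
  class_0: TP=226, FP=21+25+19+14=79 → 226/305 = 0.74098
  class_1: TP=164, FP=40+15+20+8=83 → 164/247 = 0.66397
  class_2: TP=53, FP=41+15+12+13=81 → 53/134 = 0.39552
  class_3: TP=121, FP=42+25+32+13=112 → 121/233 = 0.51931
  class_4: TP=139, FP=55+24+20+17=116 → 139/255 = 0.54510
Highest is class 'class_0' with precision = 0.7410.

0.7410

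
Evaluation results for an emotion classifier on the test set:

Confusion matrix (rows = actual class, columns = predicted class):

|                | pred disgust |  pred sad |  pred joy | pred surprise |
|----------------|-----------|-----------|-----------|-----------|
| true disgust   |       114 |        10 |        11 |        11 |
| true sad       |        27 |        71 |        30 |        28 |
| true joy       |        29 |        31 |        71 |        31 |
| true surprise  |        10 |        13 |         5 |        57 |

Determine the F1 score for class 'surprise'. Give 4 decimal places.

One-vs-rest for 'surprise': TP = diagonal; FP = other classes predicted 'surprise'; FN = 'surprise' predicted as other.
F1 score = 2·TP/(2·TP+FP+FN).
surprise: TP=57, FP=11+28+31=70, FN=10+13+5=28 → 114/212 = 0.53774

0.5377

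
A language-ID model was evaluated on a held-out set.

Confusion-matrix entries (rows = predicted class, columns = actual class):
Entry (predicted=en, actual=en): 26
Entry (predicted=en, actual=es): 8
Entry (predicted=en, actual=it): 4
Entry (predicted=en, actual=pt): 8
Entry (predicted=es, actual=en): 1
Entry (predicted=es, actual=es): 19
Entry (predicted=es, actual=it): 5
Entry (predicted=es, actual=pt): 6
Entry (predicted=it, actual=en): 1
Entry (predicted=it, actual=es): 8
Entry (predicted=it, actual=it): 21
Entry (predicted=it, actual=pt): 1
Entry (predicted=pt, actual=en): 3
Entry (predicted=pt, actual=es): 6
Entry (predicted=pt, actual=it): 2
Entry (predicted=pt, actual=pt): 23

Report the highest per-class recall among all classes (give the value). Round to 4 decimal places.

0.8387

Per-class recall (TP/(TP+FN)):
  en: TP=26, FN=1+1+3=5 → 26/31 = 0.83871
  es: TP=19, FN=8+8+6=22 → 19/41 = 0.46341
  it: TP=21, FN=4+5+2=11 → 21/32 = 0.65625
  pt: TP=23, FN=8+6+1=15 → 23/38 = 0.60526
Highest is class 'en' with recall = 0.8387.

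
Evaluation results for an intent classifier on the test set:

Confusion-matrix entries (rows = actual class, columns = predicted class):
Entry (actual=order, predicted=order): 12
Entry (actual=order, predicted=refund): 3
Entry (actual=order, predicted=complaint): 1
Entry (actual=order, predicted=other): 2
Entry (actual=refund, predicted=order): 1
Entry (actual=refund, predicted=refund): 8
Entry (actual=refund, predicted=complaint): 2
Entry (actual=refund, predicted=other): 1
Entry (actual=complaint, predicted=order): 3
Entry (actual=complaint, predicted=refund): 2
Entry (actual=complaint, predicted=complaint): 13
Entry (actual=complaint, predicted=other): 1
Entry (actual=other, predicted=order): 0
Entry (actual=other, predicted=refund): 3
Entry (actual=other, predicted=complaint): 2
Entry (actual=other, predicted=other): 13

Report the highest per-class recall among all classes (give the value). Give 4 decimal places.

Per-class recall (TP/(TP+FN)):
  order: TP=12, FN=3+1+2=6 → 12/18 = 0.66667
  refund: TP=8, FN=1+2+1=4 → 8/12 = 0.66667
  complaint: TP=13, FN=3+2+1=6 → 13/19 = 0.68421
  other: TP=13, FN=0+3+2=5 → 13/18 = 0.72222
Highest is class 'other' with recall = 0.7222.

0.7222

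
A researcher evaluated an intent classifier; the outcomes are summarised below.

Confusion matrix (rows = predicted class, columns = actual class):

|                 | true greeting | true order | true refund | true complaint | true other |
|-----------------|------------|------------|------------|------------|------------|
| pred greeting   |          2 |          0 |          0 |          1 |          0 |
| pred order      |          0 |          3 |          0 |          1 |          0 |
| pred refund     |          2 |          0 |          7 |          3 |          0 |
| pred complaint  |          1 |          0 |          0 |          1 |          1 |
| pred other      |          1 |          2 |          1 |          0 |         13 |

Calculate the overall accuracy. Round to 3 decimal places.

Accuracy = trace / total = (2+3+7+1+13=26) / 39 = 26/39 = 0.667

0.667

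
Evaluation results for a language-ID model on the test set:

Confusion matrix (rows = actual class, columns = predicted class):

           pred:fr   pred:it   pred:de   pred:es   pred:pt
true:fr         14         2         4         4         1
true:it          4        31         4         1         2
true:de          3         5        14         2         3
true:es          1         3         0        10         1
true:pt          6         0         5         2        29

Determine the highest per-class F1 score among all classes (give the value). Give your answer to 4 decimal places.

Per-class F1 score (2·TP/(2·TP+FP+FN)):
  fr: TP=14, FP=4+3+1+6=14, FN=2+4+4+1=11 → 28/53 = 0.52830
  it: TP=31, FP=2+5+3+0=10, FN=4+4+1+2=11 → 62/83 = 0.74699
  de: TP=14, FP=4+4+0+5=13, FN=3+5+2+3=13 → 28/54 = 0.51852
  es: TP=10, FP=4+1+2+2=9, FN=1+3+0+1=5 → 20/34 = 0.58824
  pt: TP=29, FP=1+2+3+1=7, FN=6+0+5+2=13 → 58/78 = 0.74359
Highest is class 'it' with F1 score = 0.7470.

0.7470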